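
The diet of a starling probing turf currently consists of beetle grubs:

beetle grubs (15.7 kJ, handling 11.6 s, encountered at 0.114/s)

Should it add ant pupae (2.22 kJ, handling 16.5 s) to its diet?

On beetle grubs alone, R = ΣλE/(1+Σλh) = 1.79/2.322 = 0.7707 kJ/s.
ant pupae: E/h = 2.22/16.5 = 0.1345 kJ/s.
Since 0.1345 < R, time spent handling ant pupae is better spent searching.

No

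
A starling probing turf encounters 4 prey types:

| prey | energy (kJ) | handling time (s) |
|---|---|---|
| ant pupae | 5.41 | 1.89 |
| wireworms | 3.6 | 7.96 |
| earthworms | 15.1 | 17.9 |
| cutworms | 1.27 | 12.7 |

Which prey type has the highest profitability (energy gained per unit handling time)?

Profitability E/h (kJ/s): ant pupae = 5.41/1.89 = 2.86, wireworms = 3.6/7.96 = 0.452, earthworms = 15.1/17.9 = 0.844, cutworms = 1.27/12.7 = 0.1.
Ranked: ant pupae > earthworms > wireworms > cutworms.

ant pupae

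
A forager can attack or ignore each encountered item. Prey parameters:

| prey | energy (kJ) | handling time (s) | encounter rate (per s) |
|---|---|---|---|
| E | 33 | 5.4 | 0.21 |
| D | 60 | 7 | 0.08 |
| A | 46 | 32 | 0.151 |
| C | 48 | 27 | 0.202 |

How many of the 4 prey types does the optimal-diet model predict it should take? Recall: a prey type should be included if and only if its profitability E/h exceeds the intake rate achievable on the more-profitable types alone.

2

Profitabilities (E/h, kJ/s): D 8.57, E 6.11, C 1.78, A 1.44. Add prey in this order while the next type's profitability exceeds the intake rate on those already taken.
Rate on top 1: 3.077. E: 6.11 > 3.077 → include.
Rate on top 2: 4.354. C: 1.78 < 4.354 → exclude; stop.
Optimal diet: D, E — 2 of 4 types.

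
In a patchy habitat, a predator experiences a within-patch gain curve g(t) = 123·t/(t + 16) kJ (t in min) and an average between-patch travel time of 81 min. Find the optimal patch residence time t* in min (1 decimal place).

Optimal t* satisfies g'(t*) = g(t*)/(T + t*).
g'(t) = 123·16/(t + 16)². Setting 123·16/(t+16)² = 123t/[(t+16)(81+t)] gives 16(81+t) = t(t+16), so t² = 16×81 = 1296.
t* = √1296 = 36 min.

36.0 min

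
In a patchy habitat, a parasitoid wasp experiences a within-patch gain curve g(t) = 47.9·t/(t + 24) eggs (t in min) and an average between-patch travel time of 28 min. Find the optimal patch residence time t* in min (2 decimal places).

Optimal t* satisfies g'(t*) = g(t*)/(T + t*).
g'(t) = 47.9·24/(t + 24)². Setting 47.9·24/(t+24)² = 47.9t/[(t+24)(28+t)] gives 24(28+t) = t(t+24), so t² = 24×28 = 672.
t* = √672 = 25.92 min.

25.92 min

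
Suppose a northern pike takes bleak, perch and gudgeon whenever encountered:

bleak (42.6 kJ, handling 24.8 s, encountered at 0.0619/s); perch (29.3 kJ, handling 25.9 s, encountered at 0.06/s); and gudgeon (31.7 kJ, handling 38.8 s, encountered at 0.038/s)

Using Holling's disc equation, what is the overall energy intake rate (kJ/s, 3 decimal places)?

R = (0.0619×42.6 + 0.06×29.3 + 0.038×31.7) / (1 + 0.0619×24.8 + 0.06×25.9 + 0.038×38.8) = 5.6/5.564 = 1.006 kJ/s.

1.006 kJ/s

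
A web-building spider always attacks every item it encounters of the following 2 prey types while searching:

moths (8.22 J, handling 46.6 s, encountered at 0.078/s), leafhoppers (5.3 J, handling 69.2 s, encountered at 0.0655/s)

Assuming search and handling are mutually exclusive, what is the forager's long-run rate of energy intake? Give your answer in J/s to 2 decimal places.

R = (0.078×8.22 + 0.0655×5.3) / (1 + 0.078×46.6 + 0.0655×69.2) = 0.9883/9.167 = 0.1078 J/s.

0.11 J/s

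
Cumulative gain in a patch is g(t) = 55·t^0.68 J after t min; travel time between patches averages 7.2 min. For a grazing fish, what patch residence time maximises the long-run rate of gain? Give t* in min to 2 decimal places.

15.30 min

Optimal t* satisfies g'(t*) = g(t*)/(T + t*).
g'(t) = 0.68·55·t^-0.32. Setting 0.68·55·t^-0.32 = 55·t^0.68/(7.2+t) gives 0.68(7.2+t) = t, so 0.32·t = 0.68×7.2.
t* = 0.68×7.2/0.32 = 15.3 min.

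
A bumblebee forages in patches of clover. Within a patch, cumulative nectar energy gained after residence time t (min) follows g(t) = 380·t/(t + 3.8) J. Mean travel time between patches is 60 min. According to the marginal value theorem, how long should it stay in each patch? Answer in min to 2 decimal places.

Optimal t* satisfies g'(t*) = g(t*)/(T + t*).
g'(t) = 380·3.8/(t + 3.8)². Setting 380·3.8/(t+3.8)² = 380t/[(t+3.8)(60+t)] gives 3.8(60+t) = t(t+3.8), so t² = 3.8×60 = 228.
t* = √228 = 15.1 min.

15.10 min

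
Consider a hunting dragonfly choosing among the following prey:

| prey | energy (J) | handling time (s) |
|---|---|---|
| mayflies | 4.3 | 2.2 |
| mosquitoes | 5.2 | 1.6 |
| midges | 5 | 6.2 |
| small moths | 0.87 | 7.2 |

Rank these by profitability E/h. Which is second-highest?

mayflies

Profitability E/h (J/s): mayflies = 4.3/2.2 = 1.95, mosquitoes = 5.2/1.6 = 3.25, midges = 5/6.2 = 0.806, small moths = 0.87/7.2 = 0.121.
Ranked: mosquitoes > mayflies > midges > small moths.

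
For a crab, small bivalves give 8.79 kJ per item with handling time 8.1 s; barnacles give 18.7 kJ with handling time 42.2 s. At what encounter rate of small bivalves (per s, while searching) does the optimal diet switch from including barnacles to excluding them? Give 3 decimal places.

0.085 per s

Drop barnacles once their profitability E₂/h₂ falls below the rate achievable on small bivalves alone: E₂/h₂ = λE₁/(1 + λh₁).
Solve for λ: λE₁h₂ = E₂(1 + λh₁) → λ(E₁h₂ − E₂h₁) = E₂ → λ = E₂/(E₁h₂ − E₂h₁).
λ = 18.7/(8.79×42.2 − 18.7×8.1) = 18.7/219.5 = 0.08521 per s.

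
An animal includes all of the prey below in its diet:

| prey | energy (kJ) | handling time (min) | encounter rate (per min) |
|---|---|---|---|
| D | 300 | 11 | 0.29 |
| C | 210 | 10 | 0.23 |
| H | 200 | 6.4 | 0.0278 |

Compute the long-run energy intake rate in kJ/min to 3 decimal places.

21.125 kJ/min

R = (0.29×300 + 0.23×210 + 0.0278×200) / (1 + 0.29×11 + 0.23×10 + 0.0278×6.4) = 140.9/6.668 = 21.13 kJ/min.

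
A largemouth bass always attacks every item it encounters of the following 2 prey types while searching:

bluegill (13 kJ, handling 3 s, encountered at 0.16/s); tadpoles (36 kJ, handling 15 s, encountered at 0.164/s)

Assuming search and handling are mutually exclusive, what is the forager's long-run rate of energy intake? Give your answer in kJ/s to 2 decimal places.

R = Σλ_iE_i / (1 + Σλ_ih_i)
Numerator: 0.16×13 + 0.164×36 = 7.984
Denominator: 1 + 0.16×3 + 0.164×15 = 3.94
R = 7.984/3.94 = 2.026 kJ/s

2.03 kJ/s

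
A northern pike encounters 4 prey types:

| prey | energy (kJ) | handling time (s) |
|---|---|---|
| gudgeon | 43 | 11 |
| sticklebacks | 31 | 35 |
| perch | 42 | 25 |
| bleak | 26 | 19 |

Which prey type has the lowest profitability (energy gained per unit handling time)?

sticklebacks

Profitability E/h (kJ/s): gudgeon = 43/11 = 3.91, sticklebacks = 31/35 = 0.886, perch = 42/25 = 1.68, bleak = 26/19 = 1.37.
Ranked: gudgeon > perch > bleak > sticklebacks.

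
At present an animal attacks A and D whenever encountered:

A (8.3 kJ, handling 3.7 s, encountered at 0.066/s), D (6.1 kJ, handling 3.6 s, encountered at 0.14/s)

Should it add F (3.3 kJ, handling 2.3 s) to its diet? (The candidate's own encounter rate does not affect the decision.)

Intake rate on the current diet: R = (0.066×8.3 + 0.14×6.1) / (1 + 0.066×3.7 + 0.14×3.6) = 1.402/1.748 = 0.8019 kJ/s.
Profitability of F: 3.3/2.3 = 1.435 kJ/s.
1.435 > 0.8019, so adding F raises the average — include it.

Yes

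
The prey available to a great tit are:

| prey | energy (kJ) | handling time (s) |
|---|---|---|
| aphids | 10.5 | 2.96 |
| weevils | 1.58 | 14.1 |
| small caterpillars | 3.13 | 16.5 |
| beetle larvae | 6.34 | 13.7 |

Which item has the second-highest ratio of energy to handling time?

beetle larvae

In descending order of E/h:
aphids: 10.5/2.96 = 3.55 kJ/s
beetle larvae: 6.34/13.7 = 0.463 kJ/s
small caterpillars: 3.13/16.5 = 0.19 kJ/s
weevils: 1.58/14.1 = 0.112 kJ/s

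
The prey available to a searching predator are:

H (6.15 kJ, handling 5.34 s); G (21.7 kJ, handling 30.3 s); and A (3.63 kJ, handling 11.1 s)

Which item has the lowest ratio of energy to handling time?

A

Profitability E/h (kJ/s): H = 6.15/5.34 = 1.15, G = 21.7/30.3 = 0.716, A = 3.63/11.1 = 0.327.
Ranked: H > G > A.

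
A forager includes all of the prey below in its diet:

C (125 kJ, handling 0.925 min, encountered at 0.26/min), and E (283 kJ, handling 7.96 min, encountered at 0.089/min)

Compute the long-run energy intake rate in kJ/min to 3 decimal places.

R = Σλ_iE_i / (1 + Σλ_ih_i)
Numerator: 0.26×125 + 0.089×283 = 57.69
Denominator: 1 + 0.26×0.925 + 0.089×7.96 = 1.949
R = 57.69/1.949 = 29.6 kJ/min

29.599 kJ/min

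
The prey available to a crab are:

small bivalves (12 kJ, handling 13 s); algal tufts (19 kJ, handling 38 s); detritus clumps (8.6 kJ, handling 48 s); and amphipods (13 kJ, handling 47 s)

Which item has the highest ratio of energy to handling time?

In descending order of E/h:
small bivalves: 12/13 = 0.923 kJ/s
algal tufts: 19/38 = 0.5 kJ/s
amphipods: 13/47 = 0.277 kJ/s
detritus clumps: 8.6/48 = 0.179 kJ/s

small bivalves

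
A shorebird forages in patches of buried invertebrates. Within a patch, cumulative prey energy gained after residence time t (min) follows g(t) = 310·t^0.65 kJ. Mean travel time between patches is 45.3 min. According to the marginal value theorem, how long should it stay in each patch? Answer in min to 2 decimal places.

84.13 min

Optimal t* satisfies g'(t*) = g(t*)/(T + t*).
g'(t) = 0.65·310·t^-0.35. Setting 0.65·310·t^-0.35 = 310·t^0.65/(45.3+t) gives 0.65(45.3+t) = t, so 0.35·t = 0.65×45.3.
t* = 0.65×45.3/0.35 = 84.13 min.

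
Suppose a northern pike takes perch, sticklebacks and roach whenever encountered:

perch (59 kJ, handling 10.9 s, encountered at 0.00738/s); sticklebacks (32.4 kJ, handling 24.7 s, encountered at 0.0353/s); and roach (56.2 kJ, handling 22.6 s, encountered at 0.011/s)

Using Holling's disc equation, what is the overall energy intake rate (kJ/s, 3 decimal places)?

R = Σλ_iE_i / (1 + Σλ_ih_i)
Numerator: 0.00738×59 + 0.0353×32.4 + 0.011×56.2 = 2.197
Denominator: 1 + 0.00738×10.9 + 0.0353×24.7 + 0.011×22.6 = 2.201
R = 2.197/2.201 = 0.9984 kJ/s

0.998 kJ/s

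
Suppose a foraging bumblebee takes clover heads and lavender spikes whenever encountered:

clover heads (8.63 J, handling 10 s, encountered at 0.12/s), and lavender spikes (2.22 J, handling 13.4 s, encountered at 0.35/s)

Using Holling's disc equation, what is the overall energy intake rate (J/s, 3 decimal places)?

Energy encountered per unit search time: 0.12×8.63 + 0.35×2.22 = 1.813 J/s.
Handling time per unit search time: 0.12×10 + 0.35×13.4 = 5.89.
Rate = 1.813/(1 + 5.89) = 0.2631 J/s.

0.263 J/s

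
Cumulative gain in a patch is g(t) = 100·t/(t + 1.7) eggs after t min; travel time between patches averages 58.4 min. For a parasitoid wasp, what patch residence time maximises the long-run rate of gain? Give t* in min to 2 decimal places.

Maximise g(t)/(T+t): set derivative to zero → g'(t)(T+t) = g(t).
g'(t) = 100·1.7/(t + 1.7)². Setting 100·1.7/(t+1.7)² = 100t/[(t+1.7)(58.4+t)] gives 1.7(58.4+t) = t(t+1.7), so t² = 1.7×58.4 = 99.28.
t* = √99.28 = 9.964 min.

9.96 min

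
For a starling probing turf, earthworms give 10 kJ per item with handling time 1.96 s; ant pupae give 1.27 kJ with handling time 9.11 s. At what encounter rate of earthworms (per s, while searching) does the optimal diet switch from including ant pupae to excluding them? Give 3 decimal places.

0.014 per s

The zero-one rule: include ant pupae iff E₂/h₂ > λE₁/(1+λh₁). Equality gives the switch point.
λE₁h₂ = E₂ + λE₂h₁ ⇒ λ = E₂/(E₁h₂ − E₂h₁) = 1.27/(91.1 − 2.489) = 0.01433 per s.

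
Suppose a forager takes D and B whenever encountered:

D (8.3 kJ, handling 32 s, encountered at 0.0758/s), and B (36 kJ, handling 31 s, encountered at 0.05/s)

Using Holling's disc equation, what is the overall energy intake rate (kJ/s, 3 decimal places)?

0.488 kJ/s

R = (0.0758×8.3 + 0.05×36) / (1 + 0.0758×32 + 0.05×31) = 2.429/4.976 = 0.4882 kJ/s.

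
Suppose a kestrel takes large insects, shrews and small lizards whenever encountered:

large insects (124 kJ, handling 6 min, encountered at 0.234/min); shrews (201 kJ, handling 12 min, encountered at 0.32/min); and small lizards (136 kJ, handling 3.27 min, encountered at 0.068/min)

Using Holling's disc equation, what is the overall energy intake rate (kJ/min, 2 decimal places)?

15.86 kJ/min

R = Σλ_iE_i / (1 + Σλ_ih_i)
Numerator: 0.234×124 + 0.32×201 + 0.068×136 = 102.6
Denominator: 1 + 0.234×6 + 0.32×12 + 0.068×3.27 = 6.466
R = 102.6/6.466 = 15.86 kJ/min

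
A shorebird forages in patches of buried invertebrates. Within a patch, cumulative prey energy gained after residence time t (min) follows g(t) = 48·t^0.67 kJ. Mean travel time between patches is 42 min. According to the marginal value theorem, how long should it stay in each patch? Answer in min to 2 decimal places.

85.27 min

Maximise g(t)/(T+t): set derivative to zero → g'(t)(T+t) = g(t).
g'(t) = 0.67·48·t^-0.33. Setting 0.67·48·t^-0.33 = 48·t^0.67/(42+t) gives 0.67(42+t) = t, so 0.33·t = 0.67×42.
t* = 0.67×42/0.33 = 85.27 min.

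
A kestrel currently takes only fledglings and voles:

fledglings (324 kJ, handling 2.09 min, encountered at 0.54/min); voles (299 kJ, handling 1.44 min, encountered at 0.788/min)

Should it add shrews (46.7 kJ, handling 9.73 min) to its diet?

No

Intake rate on the current diet: R = (0.54×324 + 0.788×299) / (1 + 0.54×2.09 + 0.788×1.44) = 410.6/3.263 = 125.8 kJ/min.
Profitability of shrews: 46.7/9.73 = 4.8 kJ/min.
Since 4.8 < R, time spent handling shrews is better spent searching.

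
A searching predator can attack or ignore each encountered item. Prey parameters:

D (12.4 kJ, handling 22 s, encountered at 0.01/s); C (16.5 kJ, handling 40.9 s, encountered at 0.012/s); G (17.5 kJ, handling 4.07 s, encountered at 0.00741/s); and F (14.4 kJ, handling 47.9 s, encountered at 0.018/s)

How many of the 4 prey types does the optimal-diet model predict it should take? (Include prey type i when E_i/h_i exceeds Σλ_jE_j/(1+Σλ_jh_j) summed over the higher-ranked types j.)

Rank by E/h (kJ/s): G 4.3, D 0.564, C 0.403, F 0.301. Include each in turn until the next type's E/h falls below the running intake rate.
Rate on top 1: 0.1259. D: 0.564 > 0.1259 → include.
Rate on top 2: 0.2029. C: 0.403 > 0.2029 → include.
Rate on top 3: 0.2594. F: 0.301 > 0.2594 → include.
Optimal diet: G, D, C, F — 4 of 4 types.

4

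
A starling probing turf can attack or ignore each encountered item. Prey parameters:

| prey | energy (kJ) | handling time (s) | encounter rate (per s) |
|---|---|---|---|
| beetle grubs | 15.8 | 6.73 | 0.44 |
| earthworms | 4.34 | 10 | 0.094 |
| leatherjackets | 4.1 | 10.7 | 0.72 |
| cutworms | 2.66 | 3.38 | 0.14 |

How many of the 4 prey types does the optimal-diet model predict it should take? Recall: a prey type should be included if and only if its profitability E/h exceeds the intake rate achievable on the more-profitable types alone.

1

Profitabilities (E/h, kJ/s): beetle grubs 2.35, cutworms 0.787, earthworms 0.434, leatherjackets 0.383. Add prey in this order while the next type's profitability exceeds the intake rate on those already taken.
Rate on top 1: 1.755. cutworms: 0.787 < 1.755 → exclude; stop.
Optimal diet: beetle grubs — 1 of 4 types.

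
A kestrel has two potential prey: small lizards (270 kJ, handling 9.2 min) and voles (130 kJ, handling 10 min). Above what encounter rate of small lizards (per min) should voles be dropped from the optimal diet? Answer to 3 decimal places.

0.086 per min

At the threshold, the rate on small lizards alone equals the profitability of voles: λ·270/(1 + λ·9.2) = 130/10 = 13.
Rearranging, λ(270 − 13×9.2) = 13, so λ = 13/150.4 = 0.08644 per min.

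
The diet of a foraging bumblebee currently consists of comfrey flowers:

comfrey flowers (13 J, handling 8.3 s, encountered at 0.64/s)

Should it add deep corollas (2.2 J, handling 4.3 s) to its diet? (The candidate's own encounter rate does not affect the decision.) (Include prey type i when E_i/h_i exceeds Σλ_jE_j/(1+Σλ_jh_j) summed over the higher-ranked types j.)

No

On comfrey flowers alone, R = ΣλE/(1+Σλh) = 8.32/6.312 = 1.318 J/s.
deep corollas: E/h = 2.2/4.3 = 0.5116 J/s.
0.5116 < 1.318, so adding deep corollas would lower the average — exclude it.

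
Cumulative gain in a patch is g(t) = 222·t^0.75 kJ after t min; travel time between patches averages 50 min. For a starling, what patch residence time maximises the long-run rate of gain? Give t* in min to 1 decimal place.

Maximise g(t)/(T+t): set derivative to zero → g'(t)(T+t) = g(t).
g'(t) = 0.75·222·t^-0.25. Setting 0.75·222·t^-0.25 = 222·t^0.75/(50+t) gives 0.75(50+t) = t, so 0.25·t = 0.75×50.
t* = 0.75×50/0.25 = 150 min.

150.0 min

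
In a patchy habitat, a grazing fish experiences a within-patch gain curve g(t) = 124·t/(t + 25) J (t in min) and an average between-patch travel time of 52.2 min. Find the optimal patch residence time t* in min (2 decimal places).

By the marginal value theorem, leave when the instantaneous gain rate g'(t) equals the habitat-wide average g(t)/(T + t).
g'(t) = 124·25/(t + 25)². Setting 124·25/(t+25)² = 124t/[(t+25)(52.2+t)] gives 25(52.2+t) = t(t+25), so t² = 25×52.2 = 1305.
t* = √1305 = 36.12 min.

36.12 min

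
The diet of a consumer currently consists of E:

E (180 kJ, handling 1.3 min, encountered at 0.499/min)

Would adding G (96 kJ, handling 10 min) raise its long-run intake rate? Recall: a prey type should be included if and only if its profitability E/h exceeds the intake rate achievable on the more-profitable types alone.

On E alone, R = ΣλE/(1+Σλh) = 89.82/1.649 = 54.48 kJ/min.
G: E/h = 96/10 = 9.6 kJ/min.
9.6 < 54.48, so adding G would lower the average — exclude it.

No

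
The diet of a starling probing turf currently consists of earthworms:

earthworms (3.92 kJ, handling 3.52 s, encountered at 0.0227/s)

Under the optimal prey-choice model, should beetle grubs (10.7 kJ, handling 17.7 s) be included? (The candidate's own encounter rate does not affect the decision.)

Yes

On earthworms alone, R = ΣλE/(1+Σλh) = 0.08898/1.08 = 0.0824 kJ/s.
Profitability of beetle grubs: 10.7/17.7 = 0.6045 kJ/s.
Since 0.6045 > R, including beetle grubs increases the long-run rate.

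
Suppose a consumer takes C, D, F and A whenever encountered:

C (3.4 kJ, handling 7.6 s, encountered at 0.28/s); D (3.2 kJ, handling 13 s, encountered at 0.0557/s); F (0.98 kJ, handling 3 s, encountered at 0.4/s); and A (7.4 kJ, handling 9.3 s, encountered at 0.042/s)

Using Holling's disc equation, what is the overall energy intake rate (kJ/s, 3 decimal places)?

R = Σλ_iE_i / (1 + Σλ_ih_i)
Numerator: 0.28×3.4 + 0.0557×3.2 + 0.4×0.98 + 0.042×7.4 = 1.833
Denominator: 1 + 0.28×7.6 + 0.0557×13 + 0.4×3 + 0.042×9.3 = 5.443
R = 1.833/5.443 = 0.3368 kJ/s

0.337 kJ/s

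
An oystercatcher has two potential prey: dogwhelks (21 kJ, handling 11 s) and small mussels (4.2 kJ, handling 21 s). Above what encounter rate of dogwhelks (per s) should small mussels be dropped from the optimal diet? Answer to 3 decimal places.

At the threshold, the rate on dogwhelks alone equals the profitability of small mussels: λ·21/(1 + λ·11) = 4.2/21 = 0.2.
Rearranging, λ(21 − 0.2×11) = 0.2, so λ = 0.2/18.8 = 0.01064 per s.

0.011 per s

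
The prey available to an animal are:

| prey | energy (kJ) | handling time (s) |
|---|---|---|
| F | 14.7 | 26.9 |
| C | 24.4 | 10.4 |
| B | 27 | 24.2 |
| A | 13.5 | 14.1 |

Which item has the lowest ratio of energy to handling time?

Profitability E/h (kJ/s): F = 14.7/26.9 = 0.546, C = 24.4/10.4 = 2.35, B = 27/24.2 = 1.12, A = 13.5/14.1 = 0.957.
Ranked: C > B > A > F.

F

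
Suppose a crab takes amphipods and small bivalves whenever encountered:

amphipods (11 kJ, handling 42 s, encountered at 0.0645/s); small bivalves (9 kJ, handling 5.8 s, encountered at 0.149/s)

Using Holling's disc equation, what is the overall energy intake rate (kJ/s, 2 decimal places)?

0.45 kJ/s

R = Σλ_iE_i / (1 + Σλ_ih_i)
Numerator: 0.0645×11 + 0.149×9 = 2.05
Denominator: 1 + 0.0645×42 + 0.149×5.8 = 4.573
R = 2.05/4.573 = 0.4484 kJ/s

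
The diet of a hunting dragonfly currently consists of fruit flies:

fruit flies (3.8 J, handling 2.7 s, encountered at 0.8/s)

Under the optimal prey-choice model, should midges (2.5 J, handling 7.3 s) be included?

On fruit flies alone, R = ΣλE/(1+Σλh) = 3.04/3.16 = 0.962 J/s.
Profitability of midges: 2.5/7.3 = 0.3425 J/s.
0.3425 < 0.962, so adding midges would lower the average — exclude it.

No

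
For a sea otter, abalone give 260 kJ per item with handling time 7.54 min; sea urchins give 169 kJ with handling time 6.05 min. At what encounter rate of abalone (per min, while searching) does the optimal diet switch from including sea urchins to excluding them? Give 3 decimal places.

0.566 per min

At the threshold, the rate on abalone alone equals the profitability of sea urchins: λ·260/(1 + λ·7.54) = 169/6.05 = 27.93.
Rearranging, λ(260 − 27.93×7.54) = 27.93, so λ = 27.93/49.38 = 0.5657 per min.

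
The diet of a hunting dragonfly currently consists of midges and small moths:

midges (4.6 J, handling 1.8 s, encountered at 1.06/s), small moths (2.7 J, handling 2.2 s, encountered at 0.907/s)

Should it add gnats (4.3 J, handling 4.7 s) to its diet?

Intake rate on the current diet: R = (1.06×4.6 + 0.907×2.7) / (1 + 1.06×1.8 + 0.907×2.2) = 7.325/4.903 = 1.494 J/s.
gnats: E/h = 4.3/4.7 = 0.9149 J/s.
0.9149 < 1.494, so adding gnats would lower the average — exclude it.

No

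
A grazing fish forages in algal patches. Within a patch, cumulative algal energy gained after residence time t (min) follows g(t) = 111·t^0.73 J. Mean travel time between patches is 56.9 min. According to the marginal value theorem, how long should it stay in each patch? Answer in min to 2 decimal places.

153.84 min

Maximise g(t)/(T+t): set derivative to zero → g'(t)(T+t) = g(t).
g'(t) = 0.73·111·t^-0.27. Setting 0.73·111·t^-0.27 = 111·t^0.73/(56.9+t) gives 0.73(56.9+t) = t, so 0.27·t = 0.73×56.9.
t* = 0.73×56.9/0.27 = 153.8 min.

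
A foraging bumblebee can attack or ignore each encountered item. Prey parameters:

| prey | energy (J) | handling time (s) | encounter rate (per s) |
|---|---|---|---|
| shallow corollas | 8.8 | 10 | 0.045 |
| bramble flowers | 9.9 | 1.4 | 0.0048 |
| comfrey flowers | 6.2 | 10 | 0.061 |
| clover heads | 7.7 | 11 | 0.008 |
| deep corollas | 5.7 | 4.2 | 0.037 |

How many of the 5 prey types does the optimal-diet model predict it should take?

E/h in descending order: bramble flowers 7.07, deep corollas 1.36, shallow corollas 0.88, clover heads 0.7, comfrey flowers 0.62 J/s. The optimal diet is the largest prefix of this list for which every included type satisfies E_i/h_i > R on the types above it.
Rate on top 1: 0.0472. deep corollas: 1.36 > 0.0472 → include.
Rate on top 2: 0.2224. shallow corollas: 0.88 > 0.2224 → include.
Rate on top 3: 0.4059. clover heads: 0.7 > 0.4059 → include.
Rate on top 4: 0.4212. comfrey flowers: 0.62 > 0.4212 → include.
Optimal diet: bramble flowers, deep corollas, shallow corollas, clover heads, comfrey flowers — 5 of 5 types.

5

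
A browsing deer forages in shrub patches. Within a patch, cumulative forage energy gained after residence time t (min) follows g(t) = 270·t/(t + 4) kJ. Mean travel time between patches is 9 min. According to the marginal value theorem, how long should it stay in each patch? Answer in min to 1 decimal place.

6.0 min

Maximise g(t)/(T+t): set derivative to zero → g'(t)(T+t) = g(t).
g'(t) = 270·4/(t + 4)². Setting 270·4/(t+4)² = 270t/[(t+4)(9+t)] gives 4(9+t) = t(t+4), so t² = 4×9 = 36.
t* = √36 = 6 min.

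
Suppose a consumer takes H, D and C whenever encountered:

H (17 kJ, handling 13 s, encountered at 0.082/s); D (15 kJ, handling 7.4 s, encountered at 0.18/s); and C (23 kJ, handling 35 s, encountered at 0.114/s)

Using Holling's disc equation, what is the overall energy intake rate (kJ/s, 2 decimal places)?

0.91 kJ/s

R = (0.082×17 + 0.18×15 + 0.114×23) / (1 + 0.082×13 + 0.18×7.4 + 0.114×35) = 6.716/7.388 = 0.909 kJ/s.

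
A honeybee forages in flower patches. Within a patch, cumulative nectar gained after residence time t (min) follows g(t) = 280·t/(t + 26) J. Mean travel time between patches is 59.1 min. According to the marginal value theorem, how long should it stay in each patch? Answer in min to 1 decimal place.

Maximise g(t)/(T+t): set derivative to zero → g'(t)(T+t) = g(t).
g'(t) = 280·26/(t + 26)². Setting 280·26/(t+26)² = 280t/[(t+26)(59.1+t)] gives 26(59.1+t) = t(t+26), so t² = 26×59.1 = 1537.
t* = √1537 = 39.2 min.

39.2 min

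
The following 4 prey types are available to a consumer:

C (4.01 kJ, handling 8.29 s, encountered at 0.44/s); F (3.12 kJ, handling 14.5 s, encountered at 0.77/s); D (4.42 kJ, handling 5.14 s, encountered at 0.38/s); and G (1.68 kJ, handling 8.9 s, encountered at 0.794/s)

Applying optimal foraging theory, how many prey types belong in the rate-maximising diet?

Rank by E/h (kJ/s): D 0.86, C 0.484, F 0.215, G 0.189. Include each in turn until the next type's E/h falls below the running intake rate.
Rate on top 1: 0.5687. C: 0.484 < 0.5687 → exclude; stop.
Optimal diet: D — 1 of 4 types.

1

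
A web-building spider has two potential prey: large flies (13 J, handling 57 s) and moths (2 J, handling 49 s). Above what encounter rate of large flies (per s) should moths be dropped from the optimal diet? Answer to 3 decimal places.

0.004 per s

At the threshold, the rate on large flies alone equals the profitability of moths: λ·13/(1 + λ·57) = 2/49 = 0.04082.
Rearranging, λ(13 − 0.04082×57) = 0.04082, so λ = 0.04082/10.67 = 0.003824 per s.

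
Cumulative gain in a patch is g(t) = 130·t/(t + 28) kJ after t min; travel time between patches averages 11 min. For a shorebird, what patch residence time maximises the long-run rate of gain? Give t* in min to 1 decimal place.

17.5 min

Maximise g(t)/(T+t): set derivative to zero → g'(t)(T+t) = g(t).
g'(t) = 130·28/(t + 28)². Setting 130·28/(t+28)² = 130t/[(t+28)(11+t)] gives 28(11+t) = t(t+28), so t² = 28×11 = 308.
t* = √308 = 17.55 min.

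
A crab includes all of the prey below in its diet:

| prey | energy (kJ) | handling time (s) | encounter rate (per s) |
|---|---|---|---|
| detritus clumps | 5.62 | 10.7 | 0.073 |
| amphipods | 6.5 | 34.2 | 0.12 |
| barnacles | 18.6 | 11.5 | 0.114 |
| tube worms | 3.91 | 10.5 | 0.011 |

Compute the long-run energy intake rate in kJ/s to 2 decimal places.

R = (0.073×5.62 + 0.12×6.5 + 0.114×18.6 + 0.011×3.91) / (1 + 0.073×10.7 + 0.12×34.2 + 0.114×11.5 + 0.011×10.5) = 3.354/7.312 = 0.4587 kJ/s.

0.46 kJ/s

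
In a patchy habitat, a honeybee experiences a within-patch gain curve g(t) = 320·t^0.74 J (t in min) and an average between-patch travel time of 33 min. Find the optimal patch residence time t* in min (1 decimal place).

Maximise g(t)/(T+t): set derivative to zero → g'(t)(T+t) = g(t).
g'(t) = 0.74·320·t^-0.26. Setting 0.74·320·t^-0.26 = 320·t^0.74/(33+t) gives 0.74(33+t) = t, so 0.26·t = 0.74×33.
t* = 0.74×33/0.26 = 93.92 min.

93.9 min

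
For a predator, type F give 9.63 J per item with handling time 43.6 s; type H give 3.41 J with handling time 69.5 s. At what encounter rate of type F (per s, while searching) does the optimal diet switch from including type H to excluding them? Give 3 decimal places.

0.007 per s

At the threshold, the rate on type F alone equals the profitability of type H: λ·9.63/(1 + λ·43.6) = 3.41/69.5 = 0.04906.
Rearranging, λ(9.63 − 0.04906×43.6) = 0.04906, so λ = 0.04906/7.491 = 0.00655 per s.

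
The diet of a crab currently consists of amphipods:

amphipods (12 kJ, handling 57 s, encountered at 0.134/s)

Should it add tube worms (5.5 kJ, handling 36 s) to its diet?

Intake rate on the current diet: R = (0.134×12) / (1 + 0.134×57) = 1.608/8.638 = 0.1862 kJ/s.
tube worms: E/h = 5.5/36 = 0.1528 kJ/s.
Since 0.1528 < R, time spent handling tube worms is better spent searching.

No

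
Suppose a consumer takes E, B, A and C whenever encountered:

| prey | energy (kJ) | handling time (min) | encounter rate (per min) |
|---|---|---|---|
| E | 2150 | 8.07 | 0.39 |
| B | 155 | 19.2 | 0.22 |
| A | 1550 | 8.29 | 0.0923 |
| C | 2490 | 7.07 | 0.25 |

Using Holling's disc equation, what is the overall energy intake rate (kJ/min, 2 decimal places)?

150.24 kJ/min

Energy encountered per unit search time: 0.39×2150 + 0.22×155 + 0.0923×1550 + 0.25×2490 = 1638 kJ/min.
Handling time per unit search time: 0.39×8.07 + 0.22×19.2 + 0.0923×8.29 + 0.25×7.07 = 9.904.
Rate = 1638/(1 + 9.904) = 150.2 kJ/min.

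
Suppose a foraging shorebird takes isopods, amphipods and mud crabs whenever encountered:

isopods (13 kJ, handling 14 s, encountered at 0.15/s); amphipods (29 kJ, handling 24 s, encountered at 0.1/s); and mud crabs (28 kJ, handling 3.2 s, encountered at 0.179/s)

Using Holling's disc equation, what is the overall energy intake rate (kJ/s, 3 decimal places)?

Energy encountered per unit search time: 0.15×13 + 0.1×29 + 0.179×28 = 9.862 kJ/s.
Handling time per unit search time: 0.15×14 + 0.1×24 + 0.179×3.2 = 5.073.
Rate = 9.862/(1 + 5.073) = 1.624 kJ/s.

1.624 kJ/s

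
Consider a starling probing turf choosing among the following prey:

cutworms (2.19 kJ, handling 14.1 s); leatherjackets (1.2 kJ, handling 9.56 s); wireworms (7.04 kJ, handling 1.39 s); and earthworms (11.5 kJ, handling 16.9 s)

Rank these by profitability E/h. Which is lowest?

Profitability E/h (kJ/s): cutworms = 2.19/14.1 = 0.155, leatherjackets = 1.2/9.56 = 0.126, wireworms = 7.04/1.39 = 5.06, earthworms = 11.5/16.9 = 0.68.
Ranked: wireworms > earthworms > cutworms > leatherjackets.

leatherjackets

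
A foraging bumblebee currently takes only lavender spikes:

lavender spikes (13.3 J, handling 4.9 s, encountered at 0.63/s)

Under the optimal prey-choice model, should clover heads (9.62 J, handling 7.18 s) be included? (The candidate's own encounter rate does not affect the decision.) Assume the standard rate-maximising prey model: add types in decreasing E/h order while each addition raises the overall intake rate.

Intake rate on the current diet: R = (0.63×13.3) / (1 + 0.63×4.9) = 8.379/4.087 = 2.05 J/s.
clover heads: E/h = 9.62/7.18 = 1.34 J/s.
Since 1.34 < R, time spent handling clover heads is better spent searching.

No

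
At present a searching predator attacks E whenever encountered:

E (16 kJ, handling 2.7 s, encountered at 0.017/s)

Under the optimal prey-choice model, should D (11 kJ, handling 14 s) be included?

Intake rate on the current diet: R = (0.017×16) / (1 + 0.017×2.7) = 0.272/1.046 = 0.2601 kJ/s.
D: E/h = 11/14 = 0.7857 kJ/s.
Since 0.7857 > R, including D increases the long-run rate.

Yes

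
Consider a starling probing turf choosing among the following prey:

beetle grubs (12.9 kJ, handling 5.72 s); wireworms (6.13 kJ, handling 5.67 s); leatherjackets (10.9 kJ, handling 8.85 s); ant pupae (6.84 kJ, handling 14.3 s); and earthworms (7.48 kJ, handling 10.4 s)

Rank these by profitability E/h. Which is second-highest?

leatherjackets

Profitability E/h (kJ/s): beetle grubs = 12.9/5.72 = 2.26, wireworms = 6.13/5.67 = 1.08, leatherjackets = 10.9/8.85 = 1.23, ant pupae = 6.84/14.3 = 0.478, earthworms = 7.48/10.4 = 0.719.
Ranked: beetle grubs > leatherjackets > wireworms > earthworms > ant pupae.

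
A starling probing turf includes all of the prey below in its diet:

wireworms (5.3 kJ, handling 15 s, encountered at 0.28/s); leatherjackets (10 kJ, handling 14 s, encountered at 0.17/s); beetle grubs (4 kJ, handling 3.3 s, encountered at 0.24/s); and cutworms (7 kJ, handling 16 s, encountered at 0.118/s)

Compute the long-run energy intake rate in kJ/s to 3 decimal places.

0.484 kJ/s

Energy encountered per unit search time: 0.28×5.3 + 0.17×10 + 0.24×4 + 0.118×7 = 4.97 kJ/s.
Handling time per unit search time: 0.28×15 + 0.17×14 + 0.24×3.3 + 0.118×16 = 9.26.
Rate = 4.97/(1 + 9.26) = 0.4844 kJ/s.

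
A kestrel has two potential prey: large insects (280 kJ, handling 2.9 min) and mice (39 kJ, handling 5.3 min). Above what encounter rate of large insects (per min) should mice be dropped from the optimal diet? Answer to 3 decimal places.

At the threshold, the rate on large insects alone equals the profitability of mice: λ·280/(1 + λ·2.9) = 39/5.3 = 7.358.
Rearranging, λ(280 − 7.358×2.9) = 7.358, so λ = 7.358/258.7 = 0.02845 per min.

0.028 per min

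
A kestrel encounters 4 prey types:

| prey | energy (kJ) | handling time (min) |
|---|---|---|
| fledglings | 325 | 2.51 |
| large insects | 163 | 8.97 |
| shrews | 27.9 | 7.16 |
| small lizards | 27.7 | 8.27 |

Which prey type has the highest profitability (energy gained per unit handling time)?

Profitability E/h (kJ/min): fledglings = 325/2.51 = 129, large insects = 163/8.97 = 18.2, shrews = 27.9/7.16 = 3.9, small lizards = 27.7/8.27 = 3.35.
Ranked: fledglings > large insects > shrews > small lizards.

fledglings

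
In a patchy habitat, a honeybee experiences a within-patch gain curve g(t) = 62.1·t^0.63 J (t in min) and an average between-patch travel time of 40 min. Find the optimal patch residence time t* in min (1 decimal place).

68.1 min

Maximise g(t)/(T+t): set derivative to zero → g'(t)(T+t) = g(t).
g'(t) = 0.63·62.1·t^-0.37. Setting 0.63·62.1·t^-0.37 = 62.1·t^0.63/(40+t) gives 0.63(40+t) = t, so 0.37·t = 0.63×40.
t* = 0.63×40/0.37 = 68.11 min.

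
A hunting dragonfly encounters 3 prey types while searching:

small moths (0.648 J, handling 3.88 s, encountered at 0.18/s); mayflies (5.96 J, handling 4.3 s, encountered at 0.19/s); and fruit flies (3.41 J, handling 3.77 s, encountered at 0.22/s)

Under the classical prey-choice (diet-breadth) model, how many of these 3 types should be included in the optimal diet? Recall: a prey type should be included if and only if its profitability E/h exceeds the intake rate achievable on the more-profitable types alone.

Profitabilities (E/h, J/s): mayflies 1.39, fruit flies 0.905, small moths 0.167. Add prey in this order while the next type's profitability exceeds the intake rate on those already taken.
Rate on top 1: 0.6232. fruit flies: 0.905 > 0.6232 → include.
Rate on top 2: 0.7114. small moths: 0.167 < 0.7114 → exclude; stop.
Optimal diet: mayflies, fruit flies — 2 of 3 types.

2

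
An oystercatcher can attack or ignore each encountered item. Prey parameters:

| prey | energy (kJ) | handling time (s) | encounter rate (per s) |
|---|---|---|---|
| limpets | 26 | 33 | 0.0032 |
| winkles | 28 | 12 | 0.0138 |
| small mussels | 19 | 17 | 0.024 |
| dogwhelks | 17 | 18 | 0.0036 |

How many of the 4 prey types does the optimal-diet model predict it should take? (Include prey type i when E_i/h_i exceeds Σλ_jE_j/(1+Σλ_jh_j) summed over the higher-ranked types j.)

E/h in descending order: winkles 2.33, small mussels 1.12, dogwhelks 0.944, limpets 0.788 kJ/s. The optimal diet is the largest prefix of this list for which every included type satisfies E_i/h_i > R on the types above it.
Rate on top 1: 0.3315. small mussels: 1.12 > 0.3315 → include.
Rate on top 2: 0.5353. dogwhelks: 0.944 > 0.5353 → include.
Rate on top 3: 0.5515. limpets: 0.788 > 0.5515 → include.
Optimal diet: winkles, small mussels, dogwhelks, limpets — 4 of 4 types.

4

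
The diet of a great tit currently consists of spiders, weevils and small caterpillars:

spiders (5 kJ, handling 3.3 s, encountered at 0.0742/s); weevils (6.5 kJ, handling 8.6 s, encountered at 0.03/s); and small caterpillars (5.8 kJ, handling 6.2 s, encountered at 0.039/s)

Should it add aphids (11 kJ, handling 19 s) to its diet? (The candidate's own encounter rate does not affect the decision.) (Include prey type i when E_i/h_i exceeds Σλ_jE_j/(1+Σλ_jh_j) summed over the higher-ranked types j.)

Yes

Intake rate on the current diet: R = (0.0742×5 + 0.03×6.5 + 0.039×5.8) / (1 + 0.0742×3.3 + 0.03×8.6 + 0.039×6.2) = 0.7922/1.745 = 0.4541 kJ/s.
aphids: E/h = 11/19 = 0.5789 kJ/s.
Since 0.5789 > R, including aphids increases the long-run rate.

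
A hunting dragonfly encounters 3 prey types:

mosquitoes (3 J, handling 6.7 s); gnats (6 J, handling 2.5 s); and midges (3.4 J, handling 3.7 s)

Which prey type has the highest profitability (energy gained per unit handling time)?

gnats

In descending order of E/h:
gnats: 6/2.5 = 2.4 J/s
midges: 3.4/3.7 = 0.919 J/s
mosquitoes: 3/6.7 = 0.448 J/s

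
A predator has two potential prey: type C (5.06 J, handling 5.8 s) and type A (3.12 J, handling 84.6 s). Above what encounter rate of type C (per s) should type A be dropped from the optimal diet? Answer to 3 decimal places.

The zero-one rule: include type A iff E₂/h₂ > λE₁/(1+λh₁). Equality gives the switch point.
λE₁h₂ = E₂ + λE₂h₁ ⇒ λ = E₂/(E₁h₂ − E₂h₁) = 3.12/(428.1 − 18.1) = 0.00761 per s.

0.008 per s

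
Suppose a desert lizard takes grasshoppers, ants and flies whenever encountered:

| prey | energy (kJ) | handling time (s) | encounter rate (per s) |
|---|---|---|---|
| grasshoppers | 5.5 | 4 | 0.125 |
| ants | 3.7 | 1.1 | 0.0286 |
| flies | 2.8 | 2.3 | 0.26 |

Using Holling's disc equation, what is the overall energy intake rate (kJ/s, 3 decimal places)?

Energy encountered per unit search time: 0.125×5.5 + 0.0286×3.7 + 0.26×2.8 = 1.521 kJ/s.
Handling time per unit search time: 0.125×4 + 0.0286×1.1 + 0.26×2.3 = 1.129.
Rate = 1.521/(1 + 1.129) = 0.7144 kJ/s.

0.714 kJ/s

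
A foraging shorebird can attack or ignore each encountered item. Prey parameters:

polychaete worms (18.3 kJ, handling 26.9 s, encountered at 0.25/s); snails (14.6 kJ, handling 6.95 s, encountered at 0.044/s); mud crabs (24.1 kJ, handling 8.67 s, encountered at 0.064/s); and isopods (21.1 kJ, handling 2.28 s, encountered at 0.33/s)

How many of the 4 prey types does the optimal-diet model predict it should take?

1

Profitabilities (E/h, kJ/s): isopods 9.25, mud crabs 2.78, snails 2.1, polychaete worms 0.68. Add prey in this order while the next type's profitability exceeds the intake rate on those already taken.
Rate on top 1: 3.973. mud crabs: 2.78 < 3.973 → exclude; stop.
Optimal diet: isopods — 1 of 4 types.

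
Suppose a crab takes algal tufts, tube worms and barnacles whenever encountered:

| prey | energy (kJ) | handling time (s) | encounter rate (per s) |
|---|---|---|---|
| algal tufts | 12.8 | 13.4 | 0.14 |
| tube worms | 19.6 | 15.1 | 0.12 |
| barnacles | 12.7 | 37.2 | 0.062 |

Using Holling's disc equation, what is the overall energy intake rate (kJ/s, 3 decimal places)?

0.705 kJ/s

Energy encountered per unit search time: 0.14×12.8 + 0.12×19.6 + 0.062×12.7 = 4.931 kJ/s.
Handling time per unit search time: 0.14×13.4 + 0.12×15.1 + 0.062×37.2 = 5.994.
Rate = 4.931/(1 + 5.994) = 0.705 kJ/s.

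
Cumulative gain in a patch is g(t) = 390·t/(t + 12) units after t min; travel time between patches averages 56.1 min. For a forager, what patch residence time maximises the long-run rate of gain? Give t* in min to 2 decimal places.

25.95 min

Optimal t* satisfies g'(t*) = g(t*)/(T + t*).
g'(t) = 390·12/(t + 12)². Setting 390·12/(t+12)² = 390t/[(t+12)(56.1+t)] gives 12(56.1+t) = t(t+12), so t² = 12×56.1 = 673.2.
t* = √673.2 = 25.95 min.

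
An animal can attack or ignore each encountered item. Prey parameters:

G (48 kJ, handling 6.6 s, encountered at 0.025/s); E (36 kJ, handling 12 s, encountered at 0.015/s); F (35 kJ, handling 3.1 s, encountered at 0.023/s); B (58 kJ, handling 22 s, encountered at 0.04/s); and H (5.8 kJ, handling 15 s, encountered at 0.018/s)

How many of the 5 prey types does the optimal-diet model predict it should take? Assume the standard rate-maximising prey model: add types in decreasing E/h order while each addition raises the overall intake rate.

Profitabilities (E/h, kJ/s): F 11.3, G 7.27, E 3, B 2.64, H 0.387. Add prey in this order while the next type's profitability exceeds the intake rate on those already taken.
Rate on top 1: 0.7514. G: 7.27 > 0.7514 → include.
Rate on top 2: 1.622. E: 3 > 1.622 → include.
Rate on top 3: 1.797. B: 2.64 > 1.797 → include.
Rate on top 4: 2.119. H: 0.387 < 2.119 → exclude; stop.
Optimal diet: F, G, E, B — 4 of 5 types.

4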